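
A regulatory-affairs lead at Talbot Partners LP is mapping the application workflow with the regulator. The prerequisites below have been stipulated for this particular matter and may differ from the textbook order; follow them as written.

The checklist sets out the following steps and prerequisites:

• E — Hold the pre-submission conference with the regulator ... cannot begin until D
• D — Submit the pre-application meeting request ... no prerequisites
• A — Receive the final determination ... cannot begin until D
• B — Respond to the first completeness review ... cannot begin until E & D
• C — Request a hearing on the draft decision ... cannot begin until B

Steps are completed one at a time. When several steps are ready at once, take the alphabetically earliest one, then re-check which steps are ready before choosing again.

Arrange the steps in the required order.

Only D has no prerequisites, so it is first.
Now A and E have their prerequisites met. A has the earlier label, so A next.
E needed D, now all done → E.
That leaves B as the only ready step → B.
C is the only step now ready → C.

D A E B C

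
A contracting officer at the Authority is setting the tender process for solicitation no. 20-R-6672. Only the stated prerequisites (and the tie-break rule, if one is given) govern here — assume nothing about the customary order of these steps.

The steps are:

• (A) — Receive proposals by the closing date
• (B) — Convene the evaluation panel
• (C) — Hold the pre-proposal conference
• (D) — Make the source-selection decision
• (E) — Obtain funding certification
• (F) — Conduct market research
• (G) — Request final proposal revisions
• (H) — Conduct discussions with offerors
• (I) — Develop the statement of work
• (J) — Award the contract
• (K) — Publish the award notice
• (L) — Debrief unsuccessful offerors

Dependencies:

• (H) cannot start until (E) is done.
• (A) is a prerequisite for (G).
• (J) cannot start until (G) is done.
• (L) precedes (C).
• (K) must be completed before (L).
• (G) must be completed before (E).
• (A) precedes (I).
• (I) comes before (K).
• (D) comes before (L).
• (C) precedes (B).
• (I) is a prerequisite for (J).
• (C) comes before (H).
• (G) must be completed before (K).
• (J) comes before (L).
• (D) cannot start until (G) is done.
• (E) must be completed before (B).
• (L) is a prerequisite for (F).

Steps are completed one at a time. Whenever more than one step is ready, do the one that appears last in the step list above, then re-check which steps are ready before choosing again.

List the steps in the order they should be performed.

(A) (I) (G) (K) (J) (E) (D) (L) (F) (C) (H) (B)

(A) has no prerequisites → (A) first.
Ready: (I) and (G). (I) is listed later → (I).
(G) is the only step now ready → (G).
Now (K), (J), (E) and (D) have their prerequisites met. (K) is listed later, so (K) next.
Ready: (J), (E) and (D). (J) is listed later → (J).
Ready: (E) and (D). (E) is listed later → (E).
Next only (D) has its prerequisites met → (D).
(L) is the only step now ready → (L).
Ready: (F) and (C). (F) is listed later → (F).
Next only (C) has its prerequisites met → (C).
(H) and (B) are both available; (H) is listed later → (H).
(B) needed (E) and (C), now all done → (B).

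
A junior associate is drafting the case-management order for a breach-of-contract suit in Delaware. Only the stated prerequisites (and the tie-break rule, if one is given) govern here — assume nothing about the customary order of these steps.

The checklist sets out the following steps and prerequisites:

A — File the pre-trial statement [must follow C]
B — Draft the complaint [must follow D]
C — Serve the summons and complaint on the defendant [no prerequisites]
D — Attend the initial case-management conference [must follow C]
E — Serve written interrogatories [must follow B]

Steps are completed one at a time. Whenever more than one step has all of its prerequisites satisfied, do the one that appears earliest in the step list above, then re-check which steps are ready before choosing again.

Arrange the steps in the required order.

C, A, D, B, E

Only C has no prerequisites, so it is first.
A and D are both available; A is listed earlier → A.
That leaves D as the only ready step → D.
That leaves B as the only ready step → B.
E needed B, now all done → E.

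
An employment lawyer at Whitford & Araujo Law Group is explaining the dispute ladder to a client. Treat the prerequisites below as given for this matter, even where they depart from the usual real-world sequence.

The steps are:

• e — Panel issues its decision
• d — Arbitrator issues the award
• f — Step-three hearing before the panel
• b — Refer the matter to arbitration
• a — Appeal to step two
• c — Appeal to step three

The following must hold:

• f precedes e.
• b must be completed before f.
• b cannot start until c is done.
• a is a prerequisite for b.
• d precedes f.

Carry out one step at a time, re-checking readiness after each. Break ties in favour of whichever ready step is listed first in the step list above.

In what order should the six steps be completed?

d, a and c have no prerequisites; d is listed earlier, so d is first.
Ready: a and c. a is listed earlier → a.
That leaves c as the only ready step → c.
b needed a and c, now all done → b.
f is the only step now ready → f.
e needed f, now all done → e.

d, a, c, b, f, e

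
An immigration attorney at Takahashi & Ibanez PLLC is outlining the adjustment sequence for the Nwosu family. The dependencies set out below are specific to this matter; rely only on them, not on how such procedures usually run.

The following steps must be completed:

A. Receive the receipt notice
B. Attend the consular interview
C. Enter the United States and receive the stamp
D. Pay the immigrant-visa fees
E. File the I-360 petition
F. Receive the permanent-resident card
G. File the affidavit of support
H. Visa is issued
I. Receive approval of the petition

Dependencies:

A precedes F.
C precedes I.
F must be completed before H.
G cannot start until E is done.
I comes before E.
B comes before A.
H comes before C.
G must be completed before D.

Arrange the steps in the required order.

B → A → F → H → C → I → E → G → D

B has no prerequisites → B first.
A needed B, now all done → A.
That leaves F as the only ready step → F.
H needed F, now all done → H.
That leaves C as the only ready step → C.
I is the only step now ready → I.
Next only E has its prerequisites met → E.
G is the only step now ready → G.
Next only D has its prerequisites met → D.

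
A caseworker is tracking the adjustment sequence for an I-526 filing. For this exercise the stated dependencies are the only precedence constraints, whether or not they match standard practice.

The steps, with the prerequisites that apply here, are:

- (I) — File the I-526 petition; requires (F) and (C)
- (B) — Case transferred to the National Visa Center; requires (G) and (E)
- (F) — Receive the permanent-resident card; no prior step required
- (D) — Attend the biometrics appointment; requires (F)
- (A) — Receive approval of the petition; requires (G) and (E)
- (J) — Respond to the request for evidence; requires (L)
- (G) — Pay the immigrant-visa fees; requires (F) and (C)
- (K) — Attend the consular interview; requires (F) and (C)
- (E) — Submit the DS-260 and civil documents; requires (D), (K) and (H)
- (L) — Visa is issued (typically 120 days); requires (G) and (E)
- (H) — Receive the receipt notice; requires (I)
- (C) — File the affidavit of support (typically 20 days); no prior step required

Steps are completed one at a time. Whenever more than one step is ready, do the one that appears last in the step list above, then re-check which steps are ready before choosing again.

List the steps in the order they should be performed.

(C), (F), (K), (G), (D), (I), (H), (E), (L), (J), (A), (B)

(C) and (F) have no prerequisites; (C) is listed later, so (C) is first.
That leaves (F) as the only ready step → (F).
Ready: (K), (G), (D) and (I). (K) is listed later → (K).
Ready: (G), (D) and (I). (G) is listed later → (G).
Ready: (D) and (I). (D) is listed later → (D).
Next only (I) has its prerequisites met → (I).
(H) is the only step now ready → (H).
(E) needed (H), (K) and (D), now all done → (E).
Ready: (L), (A) and (B). (L) is listed later → (L).
(J), (A) and (B) are all available; (J) is listed later → (J).
Ready: (A) and (B). (A) is listed later → (A).
(B) needed (E) and (G), now all done → (B).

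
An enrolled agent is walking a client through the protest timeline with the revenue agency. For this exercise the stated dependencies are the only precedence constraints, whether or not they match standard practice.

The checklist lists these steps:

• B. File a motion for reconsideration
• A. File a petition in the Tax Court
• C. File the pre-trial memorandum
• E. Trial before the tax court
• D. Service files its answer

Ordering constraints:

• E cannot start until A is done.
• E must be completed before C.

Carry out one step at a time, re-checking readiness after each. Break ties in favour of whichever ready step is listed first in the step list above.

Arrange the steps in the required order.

B, A, E, C, D

B, A and D have no prerequisites; B is listed earlier, so B is first.
A and D are both available; A is listed earlier → A.
E and D are both available; E is listed earlier → E.
C now also ready, so the ready set is {C, D}; C is listed earlier → C.
D is the only step now ready → D.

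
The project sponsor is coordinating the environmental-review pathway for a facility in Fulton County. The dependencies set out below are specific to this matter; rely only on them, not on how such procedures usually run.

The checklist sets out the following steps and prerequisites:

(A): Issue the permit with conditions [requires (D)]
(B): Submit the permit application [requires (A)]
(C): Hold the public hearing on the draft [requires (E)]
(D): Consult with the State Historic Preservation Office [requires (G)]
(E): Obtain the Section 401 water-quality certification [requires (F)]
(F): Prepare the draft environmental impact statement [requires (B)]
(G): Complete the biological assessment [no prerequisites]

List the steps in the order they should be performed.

(G) → (D) → (A) → (B) → (F) → (E) → (C)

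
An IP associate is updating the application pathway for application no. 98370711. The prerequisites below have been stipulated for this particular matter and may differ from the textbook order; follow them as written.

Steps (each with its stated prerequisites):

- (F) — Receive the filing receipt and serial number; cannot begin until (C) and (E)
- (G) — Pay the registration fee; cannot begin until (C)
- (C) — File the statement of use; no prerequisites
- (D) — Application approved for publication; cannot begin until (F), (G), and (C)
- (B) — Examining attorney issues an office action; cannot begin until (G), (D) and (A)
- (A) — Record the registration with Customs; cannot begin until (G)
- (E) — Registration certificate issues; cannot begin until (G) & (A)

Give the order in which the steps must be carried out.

(C), (G), (A), (E), (F), (D), (B)

(C) has no prerequisites → (C) first.
(G) needed (C), now all done → (G).
That leaves (A) as the only ready step → (A).
(E) is the only step now ready → (E).
(F) needed (C) and (E), now all done → (F).
(D) needed (F), (G) and (C), now all done → (D).
That leaves (B) as the only ready step → (B).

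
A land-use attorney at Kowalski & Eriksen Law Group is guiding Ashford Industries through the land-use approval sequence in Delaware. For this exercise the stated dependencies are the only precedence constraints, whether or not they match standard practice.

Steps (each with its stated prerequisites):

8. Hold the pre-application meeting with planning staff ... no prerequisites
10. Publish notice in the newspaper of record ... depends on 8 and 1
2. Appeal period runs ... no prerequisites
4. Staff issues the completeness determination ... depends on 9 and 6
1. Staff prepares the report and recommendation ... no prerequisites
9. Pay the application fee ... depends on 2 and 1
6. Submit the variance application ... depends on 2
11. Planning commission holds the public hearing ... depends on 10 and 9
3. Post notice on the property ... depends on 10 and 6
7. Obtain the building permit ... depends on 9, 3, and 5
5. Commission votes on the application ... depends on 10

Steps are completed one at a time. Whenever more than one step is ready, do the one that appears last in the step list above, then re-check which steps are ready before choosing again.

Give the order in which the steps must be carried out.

Nothing is required for 1, 2 and 8. 1 is listed later → 1 first.
Ready: 2 and 8. 2 is listed later → 2.
6 and 9 now also ready, so the ready set is {6, 9, 8}; 6 is listed later → 6.
Now 9 and 8 have their prerequisites met. 9 is listed later, so 9 next.
Ready: 4 and 8. 4 is listed later → 4.
8 is the only step now ready → 8.
Next only 10 has its prerequisites met → 10.
Ready: 5, 3 and 11. 5 is listed later → 5.
3 and 11 are both available; 3 is listed later → 3.
Now 7 and 11 have their prerequisites met. 7 is listed later, so 7 next.
11 needed 9 and 10, now all done → 11.

1, 2, 6, 9, 4, 8, 10, 5, 3, 7, 11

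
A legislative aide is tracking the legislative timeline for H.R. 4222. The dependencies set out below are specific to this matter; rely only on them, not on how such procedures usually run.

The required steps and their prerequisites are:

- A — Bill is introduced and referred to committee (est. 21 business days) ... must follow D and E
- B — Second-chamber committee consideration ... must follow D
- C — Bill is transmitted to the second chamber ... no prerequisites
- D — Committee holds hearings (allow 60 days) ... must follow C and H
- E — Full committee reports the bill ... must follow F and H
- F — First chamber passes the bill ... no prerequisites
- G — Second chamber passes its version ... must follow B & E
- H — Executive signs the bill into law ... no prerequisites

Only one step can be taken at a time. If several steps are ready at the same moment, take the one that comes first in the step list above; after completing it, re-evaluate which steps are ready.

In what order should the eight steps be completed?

C → F → H → D → B → E → A → G

C, F and H have no prerequisites; C is listed earlier, so C is first.
F and H are both available; F is listed earlier → F.
Next only H has its prerequisites met → H.
Ready: D and E. D is listed earlier → D.
B now also ready, so the ready set is {B, E}; B is listed earlier → B.
E needed F and H, now all done → E.
Now A and G have their prerequisites met. A is listed earlier, so A next.
That leaves G as the only ready step → G.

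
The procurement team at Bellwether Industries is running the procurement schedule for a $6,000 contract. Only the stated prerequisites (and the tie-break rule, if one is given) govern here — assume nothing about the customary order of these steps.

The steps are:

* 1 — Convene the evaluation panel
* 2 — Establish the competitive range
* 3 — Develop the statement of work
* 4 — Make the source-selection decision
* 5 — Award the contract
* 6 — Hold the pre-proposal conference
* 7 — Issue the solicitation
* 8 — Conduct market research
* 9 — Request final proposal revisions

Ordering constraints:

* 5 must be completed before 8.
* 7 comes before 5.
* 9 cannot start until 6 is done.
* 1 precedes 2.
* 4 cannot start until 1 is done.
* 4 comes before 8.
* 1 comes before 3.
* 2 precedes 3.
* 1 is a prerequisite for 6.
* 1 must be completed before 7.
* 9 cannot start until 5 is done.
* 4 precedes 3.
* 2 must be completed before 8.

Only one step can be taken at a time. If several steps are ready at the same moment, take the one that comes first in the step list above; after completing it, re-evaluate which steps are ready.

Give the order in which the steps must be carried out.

1 → 2 → 4 → 3 → 6 → 7 → 5 → 8 → 9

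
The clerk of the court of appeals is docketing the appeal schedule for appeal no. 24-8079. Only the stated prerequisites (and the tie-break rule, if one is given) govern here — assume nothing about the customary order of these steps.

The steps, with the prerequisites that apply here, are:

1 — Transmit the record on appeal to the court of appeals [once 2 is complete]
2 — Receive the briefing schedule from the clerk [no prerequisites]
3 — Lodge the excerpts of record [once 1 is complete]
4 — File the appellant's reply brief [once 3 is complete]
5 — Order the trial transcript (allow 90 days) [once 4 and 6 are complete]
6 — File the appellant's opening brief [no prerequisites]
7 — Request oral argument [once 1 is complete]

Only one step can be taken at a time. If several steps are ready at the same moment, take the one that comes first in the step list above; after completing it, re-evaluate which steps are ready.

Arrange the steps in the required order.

2 1 3 4 6 5 7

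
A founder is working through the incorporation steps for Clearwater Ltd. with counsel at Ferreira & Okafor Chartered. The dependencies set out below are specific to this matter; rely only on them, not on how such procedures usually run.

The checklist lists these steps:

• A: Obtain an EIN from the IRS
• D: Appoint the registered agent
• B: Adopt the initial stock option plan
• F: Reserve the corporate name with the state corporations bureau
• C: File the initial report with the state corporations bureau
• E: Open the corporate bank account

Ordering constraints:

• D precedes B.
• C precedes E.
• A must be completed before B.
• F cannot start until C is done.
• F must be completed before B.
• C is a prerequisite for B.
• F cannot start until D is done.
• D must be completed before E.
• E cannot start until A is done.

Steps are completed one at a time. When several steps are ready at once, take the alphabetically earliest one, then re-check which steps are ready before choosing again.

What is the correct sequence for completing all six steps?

A → C → D → E → F → B

A, C and D have no prerequisites; A has the earlier label, so A is first.
C and D are both available; C has the earlier label → C.
Next only D has its prerequisites met → D.
Now E and F have their prerequisites met. E has the earlier label, so E next.
That leaves F as the only ready step → F.
Next only B has its prerequisites met → B.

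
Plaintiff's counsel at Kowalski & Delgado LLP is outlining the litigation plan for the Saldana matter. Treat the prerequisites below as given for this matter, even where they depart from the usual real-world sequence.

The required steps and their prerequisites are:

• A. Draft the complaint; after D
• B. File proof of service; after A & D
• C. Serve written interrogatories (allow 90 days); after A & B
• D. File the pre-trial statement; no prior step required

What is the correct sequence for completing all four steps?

Only D has no prerequisites, so it is first.
That leaves A as the only ready step → A.
B needed A and D, now all done → B.
Next only C has its prerequisites met → C.

D A B C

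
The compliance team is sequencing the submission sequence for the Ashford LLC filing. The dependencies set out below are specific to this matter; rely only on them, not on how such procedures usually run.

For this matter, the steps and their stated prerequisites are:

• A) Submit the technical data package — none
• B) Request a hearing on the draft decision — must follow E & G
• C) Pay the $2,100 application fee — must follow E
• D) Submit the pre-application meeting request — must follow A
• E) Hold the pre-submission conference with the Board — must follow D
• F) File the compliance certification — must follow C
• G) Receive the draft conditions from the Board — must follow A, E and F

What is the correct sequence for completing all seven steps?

A D E C F G B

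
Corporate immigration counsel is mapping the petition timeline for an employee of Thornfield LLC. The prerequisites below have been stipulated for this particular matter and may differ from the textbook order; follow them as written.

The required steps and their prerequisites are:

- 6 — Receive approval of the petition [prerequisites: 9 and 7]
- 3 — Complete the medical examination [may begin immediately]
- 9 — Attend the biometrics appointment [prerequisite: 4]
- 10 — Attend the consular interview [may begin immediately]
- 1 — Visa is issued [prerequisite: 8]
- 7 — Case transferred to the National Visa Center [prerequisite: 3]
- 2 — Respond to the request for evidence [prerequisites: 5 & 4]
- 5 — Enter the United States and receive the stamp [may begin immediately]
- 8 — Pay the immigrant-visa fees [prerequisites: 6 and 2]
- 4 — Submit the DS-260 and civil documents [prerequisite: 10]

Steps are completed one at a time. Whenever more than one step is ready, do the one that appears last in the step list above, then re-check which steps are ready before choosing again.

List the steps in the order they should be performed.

Nothing is required for 5, 10 and 3. 5 is listed later → 5 first.
10 and 3 are both available; 10 is listed later → 10.
4 and 3 are both available; 4 is listed later → 4.
2 and 9 now also ready, so the ready set is {2, 9, 3}; 2 is listed later → 2.
9 and 3 are both available; 9 is listed later → 9.
Next only 3 has its prerequisites met → 3.
Next only 7 has its prerequisites met → 7.
Next only 6 has its prerequisites met → 6.
8 needed 2 and 6, now all done → 8.
1 is the only step now ready → 1.

5, 10, 4, 2, 9, 3, 7, 6, 8, 1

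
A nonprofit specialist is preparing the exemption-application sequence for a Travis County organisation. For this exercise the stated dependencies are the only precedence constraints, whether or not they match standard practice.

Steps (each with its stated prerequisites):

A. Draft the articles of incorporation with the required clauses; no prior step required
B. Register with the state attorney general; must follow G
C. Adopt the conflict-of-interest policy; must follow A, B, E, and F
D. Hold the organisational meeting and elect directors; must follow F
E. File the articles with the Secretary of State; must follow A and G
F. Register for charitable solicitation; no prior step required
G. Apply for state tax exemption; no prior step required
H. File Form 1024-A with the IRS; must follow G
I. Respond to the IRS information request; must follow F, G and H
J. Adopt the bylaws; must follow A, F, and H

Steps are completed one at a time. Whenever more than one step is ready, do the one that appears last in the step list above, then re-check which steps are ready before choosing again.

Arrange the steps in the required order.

Nothing is required for G, F and A. G is listed later → G first.
Now H, F, B and A have their prerequisites met. H is listed later, so H next.
F, B and A are all available; F is listed later → F.
Ready: I, D, B and A. I is listed later → I.
Ready: D, B and A. D is listed later → D.
B and A are both available; B is listed later → B.
That leaves A as the only ready step → A.
Now J and E have their prerequisites met. J is listed later, so J next.
That leaves E as the only ready step → E.
C needed F, E, B and A, now all done → C.

G, H, F, I, D, B, A, J, E, C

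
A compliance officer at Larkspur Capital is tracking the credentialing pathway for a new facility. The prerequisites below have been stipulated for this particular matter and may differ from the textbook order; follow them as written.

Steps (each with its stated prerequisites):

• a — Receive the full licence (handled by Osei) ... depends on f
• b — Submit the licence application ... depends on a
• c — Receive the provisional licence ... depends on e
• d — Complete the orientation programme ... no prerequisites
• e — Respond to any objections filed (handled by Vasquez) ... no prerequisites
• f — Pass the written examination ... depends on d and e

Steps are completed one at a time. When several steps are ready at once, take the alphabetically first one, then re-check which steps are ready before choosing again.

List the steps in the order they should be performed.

d, e, c, f, a, b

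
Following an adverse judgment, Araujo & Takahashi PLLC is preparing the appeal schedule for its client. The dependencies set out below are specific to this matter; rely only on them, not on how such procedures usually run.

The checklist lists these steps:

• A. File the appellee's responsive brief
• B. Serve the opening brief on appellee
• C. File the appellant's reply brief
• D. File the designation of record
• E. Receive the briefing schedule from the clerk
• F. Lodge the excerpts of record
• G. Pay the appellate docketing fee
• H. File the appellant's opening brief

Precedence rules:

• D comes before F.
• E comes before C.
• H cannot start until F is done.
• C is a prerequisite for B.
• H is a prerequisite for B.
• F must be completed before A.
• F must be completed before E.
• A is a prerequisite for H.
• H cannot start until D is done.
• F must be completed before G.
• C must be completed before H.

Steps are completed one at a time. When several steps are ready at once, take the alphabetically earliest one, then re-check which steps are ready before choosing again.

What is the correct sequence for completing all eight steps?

Only D has no prerequisites, so it is first.
F needed D, now all done → F.
A, E and G are all available; A has the earlier label → A.
Now E and G have their prerequisites met. E has the earlier label, so E next.
C and G are both available; C has the earlier label → C.
Now G and H have their prerequisites met. G has the earlier label, so G next.
That leaves H as the only ready step → H.
That leaves B as the only ready step → B.

D, F, A, E, C, G, H, B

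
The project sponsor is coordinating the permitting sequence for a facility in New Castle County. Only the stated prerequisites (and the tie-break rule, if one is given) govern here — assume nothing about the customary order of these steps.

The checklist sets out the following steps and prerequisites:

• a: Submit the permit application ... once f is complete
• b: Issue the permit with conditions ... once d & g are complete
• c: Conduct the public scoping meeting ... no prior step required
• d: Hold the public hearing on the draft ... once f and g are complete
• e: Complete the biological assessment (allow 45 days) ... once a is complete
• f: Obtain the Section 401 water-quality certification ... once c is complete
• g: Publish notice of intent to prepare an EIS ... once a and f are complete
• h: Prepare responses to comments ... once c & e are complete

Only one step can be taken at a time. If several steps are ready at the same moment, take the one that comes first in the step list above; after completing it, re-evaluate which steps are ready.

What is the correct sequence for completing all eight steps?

c has no prerequisites → c first.
f is the only step now ready → f.
Next only a has its prerequisites met → a.
Ready: e and g. e is listed earlier → e.
g and h are both available; g is listed earlier → g.
d now also ready, so the ready set is {d, h}; d is listed earlier → d.
b and h are both available; b is listed earlier → b.
h is the only step now ready → h.

c, f, a, e, g, d, b, h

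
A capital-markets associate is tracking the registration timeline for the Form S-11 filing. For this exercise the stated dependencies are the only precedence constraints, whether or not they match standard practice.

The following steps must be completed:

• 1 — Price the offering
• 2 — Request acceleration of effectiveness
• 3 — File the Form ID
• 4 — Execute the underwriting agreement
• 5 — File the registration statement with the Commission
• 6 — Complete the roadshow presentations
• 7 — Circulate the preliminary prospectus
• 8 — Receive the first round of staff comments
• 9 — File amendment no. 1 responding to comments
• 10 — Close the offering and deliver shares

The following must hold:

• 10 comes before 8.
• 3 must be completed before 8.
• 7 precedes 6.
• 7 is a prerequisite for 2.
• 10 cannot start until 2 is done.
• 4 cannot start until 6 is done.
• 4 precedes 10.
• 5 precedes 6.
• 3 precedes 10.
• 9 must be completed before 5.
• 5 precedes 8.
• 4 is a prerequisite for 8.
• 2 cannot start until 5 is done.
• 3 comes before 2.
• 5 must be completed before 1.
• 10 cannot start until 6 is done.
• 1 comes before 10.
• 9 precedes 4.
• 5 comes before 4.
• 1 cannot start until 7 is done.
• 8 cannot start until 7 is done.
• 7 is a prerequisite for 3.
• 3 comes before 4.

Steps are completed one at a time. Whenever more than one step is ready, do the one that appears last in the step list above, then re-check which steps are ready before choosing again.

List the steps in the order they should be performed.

Nothing is required for 9 and 7. 9 is listed later → 9 first.
Ready: 7 and 5. 7 is listed later → 7.
Now 5 and 3 have their prerequisites met. 5 is listed later, so 5 next.
6 and 1 now also ready, so the ready set is {6, 3, 1}; 6 is listed later → 6.
Now 3 and 1 have their prerequisites met. 3 is listed later, so 3 next.
Ready: 4, 2 and 1. 4 is listed later → 4.
2 and 1 are both available; 2 is listed later → 2.
1 needed 7 and 5, now all done → 1.
10 needed 6, 4, 3, 2 and 1, now all done → 10.
That leaves 8 as the only ready step → 8.

9 → 7 → 5 → 6 → 3 → 4 → 2 → 1 → 10 → 8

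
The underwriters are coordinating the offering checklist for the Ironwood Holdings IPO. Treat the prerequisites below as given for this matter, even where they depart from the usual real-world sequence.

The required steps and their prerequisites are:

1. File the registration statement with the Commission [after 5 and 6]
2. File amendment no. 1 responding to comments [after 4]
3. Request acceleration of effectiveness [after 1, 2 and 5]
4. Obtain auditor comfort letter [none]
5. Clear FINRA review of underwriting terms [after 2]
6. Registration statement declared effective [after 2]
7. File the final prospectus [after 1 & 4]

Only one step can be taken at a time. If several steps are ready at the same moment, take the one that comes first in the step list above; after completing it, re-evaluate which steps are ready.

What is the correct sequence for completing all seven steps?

Only 4 has no prerequisites, so it is first.
2 needed 4, now all done → 2.
Ready: 5 and 6. 5 is listed earlier → 5.
Next only 6 has its prerequisites met → 6.
That leaves 1 as the only ready step → 1.
3 and 7 are both available; 3 is listed earlier → 3.
7 is the only step now ready → 7.

4, 2, 5, 6, 1, 3, 7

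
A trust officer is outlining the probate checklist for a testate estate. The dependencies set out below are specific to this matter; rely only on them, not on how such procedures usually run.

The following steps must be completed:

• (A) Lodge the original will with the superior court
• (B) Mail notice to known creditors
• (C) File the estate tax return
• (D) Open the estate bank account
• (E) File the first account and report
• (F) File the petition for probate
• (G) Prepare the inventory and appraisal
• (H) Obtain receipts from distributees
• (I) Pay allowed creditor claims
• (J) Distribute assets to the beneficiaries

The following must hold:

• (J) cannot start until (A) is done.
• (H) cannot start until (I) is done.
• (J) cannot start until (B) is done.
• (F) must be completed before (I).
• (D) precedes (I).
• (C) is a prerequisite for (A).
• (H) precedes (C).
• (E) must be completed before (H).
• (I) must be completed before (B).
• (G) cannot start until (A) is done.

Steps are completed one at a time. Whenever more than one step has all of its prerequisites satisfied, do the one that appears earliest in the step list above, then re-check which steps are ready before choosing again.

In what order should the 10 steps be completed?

(D), (E), (F), (I), (B), (H), (C), (A), (G), (J)

(D), (E) and (F) have no prerequisites; (D) is listed earlier, so (D) is first.
Ready: (E) and (F). (E) is listed earlier → (E).
Next only (F) has its prerequisites met → (F).
(I) is the only step now ready → (I).
(B) and (H) are both available; (B) is listed earlier → (B).
That leaves (H) as the only ready step → (H).
Next only (C) has its prerequisites met → (C).
(A) is the only step now ready → (A).
Now (G) and (J) have their prerequisites met. (G) is listed earlier, so (G) next.
That leaves (J) as the only ready step → (J).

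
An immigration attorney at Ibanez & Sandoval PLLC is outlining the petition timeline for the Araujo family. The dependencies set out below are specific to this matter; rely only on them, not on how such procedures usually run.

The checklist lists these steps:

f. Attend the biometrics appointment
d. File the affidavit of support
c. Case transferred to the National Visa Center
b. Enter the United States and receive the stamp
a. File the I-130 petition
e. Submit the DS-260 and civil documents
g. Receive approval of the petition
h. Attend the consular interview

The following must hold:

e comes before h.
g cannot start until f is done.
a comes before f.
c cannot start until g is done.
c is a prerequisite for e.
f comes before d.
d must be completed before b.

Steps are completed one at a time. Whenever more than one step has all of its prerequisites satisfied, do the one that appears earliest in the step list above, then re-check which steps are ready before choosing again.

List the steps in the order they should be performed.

a is the only step with nothing outstanding, so it goes first.
f is the only step now ready → f.
Now d and g have their prerequisites met. d is listed earlier, so d next.
b and g are both available; b is listed earlier → b.
That leaves g as the only ready step → g.
c needed g, now all done → c.
That leaves e as the only ready step → e.
That leaves h as the only ready step → h.

a f d b g c e h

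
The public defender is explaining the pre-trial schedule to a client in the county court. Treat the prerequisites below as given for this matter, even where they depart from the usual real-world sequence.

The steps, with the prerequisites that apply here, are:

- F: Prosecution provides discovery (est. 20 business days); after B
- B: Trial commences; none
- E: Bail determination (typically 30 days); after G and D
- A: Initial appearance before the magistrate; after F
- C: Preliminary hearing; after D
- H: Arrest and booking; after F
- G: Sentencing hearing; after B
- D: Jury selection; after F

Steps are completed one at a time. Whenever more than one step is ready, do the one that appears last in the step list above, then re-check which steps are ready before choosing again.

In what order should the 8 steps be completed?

B G F D H C A E

B is the only step with nothing outstanding, so it goes first.
Now G and F have their prerequisites met. G is listed later, so G next.
Next only F has its prerequisites met → F.
D, H and A are all available; D is listed later → D.
Ready: H, C, A and E. H is listed later → H.
Ready: C, A and E. C is listed later → C.
Now A and E have their prerequisites met. A is listed later, so A next.
Next only E has its prerequisites met → E.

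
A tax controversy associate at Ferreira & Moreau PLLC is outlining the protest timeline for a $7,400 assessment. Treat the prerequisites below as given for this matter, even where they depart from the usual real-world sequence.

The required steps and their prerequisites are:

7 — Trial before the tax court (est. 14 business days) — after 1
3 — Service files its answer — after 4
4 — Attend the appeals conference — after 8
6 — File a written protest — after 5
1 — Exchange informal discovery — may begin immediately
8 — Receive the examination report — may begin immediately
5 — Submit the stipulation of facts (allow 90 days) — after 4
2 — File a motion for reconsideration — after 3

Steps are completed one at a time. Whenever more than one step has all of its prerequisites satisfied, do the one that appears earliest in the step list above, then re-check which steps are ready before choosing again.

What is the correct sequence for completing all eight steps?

Nothing is required for 1 and 8. 1 is listed earlier → 1 first.
7 now also ready, so the ready set is {7, 8}; 7 is listed earlier → 7.
That leaves 8 as the only ready step → 8.
Next only 4 has its prerequisites met → 4.
Ready: 3 and 5. 3 is listed earlier → 3.
2 now also ready, so the ready set is {5, 2}; 5 is listed earlier → 5.
6 and 2 are both available; 6 is listed earlier → 6.
2 needed 3, now all done → 2.

1, 7, 8, 4, 3, 5, 6, 2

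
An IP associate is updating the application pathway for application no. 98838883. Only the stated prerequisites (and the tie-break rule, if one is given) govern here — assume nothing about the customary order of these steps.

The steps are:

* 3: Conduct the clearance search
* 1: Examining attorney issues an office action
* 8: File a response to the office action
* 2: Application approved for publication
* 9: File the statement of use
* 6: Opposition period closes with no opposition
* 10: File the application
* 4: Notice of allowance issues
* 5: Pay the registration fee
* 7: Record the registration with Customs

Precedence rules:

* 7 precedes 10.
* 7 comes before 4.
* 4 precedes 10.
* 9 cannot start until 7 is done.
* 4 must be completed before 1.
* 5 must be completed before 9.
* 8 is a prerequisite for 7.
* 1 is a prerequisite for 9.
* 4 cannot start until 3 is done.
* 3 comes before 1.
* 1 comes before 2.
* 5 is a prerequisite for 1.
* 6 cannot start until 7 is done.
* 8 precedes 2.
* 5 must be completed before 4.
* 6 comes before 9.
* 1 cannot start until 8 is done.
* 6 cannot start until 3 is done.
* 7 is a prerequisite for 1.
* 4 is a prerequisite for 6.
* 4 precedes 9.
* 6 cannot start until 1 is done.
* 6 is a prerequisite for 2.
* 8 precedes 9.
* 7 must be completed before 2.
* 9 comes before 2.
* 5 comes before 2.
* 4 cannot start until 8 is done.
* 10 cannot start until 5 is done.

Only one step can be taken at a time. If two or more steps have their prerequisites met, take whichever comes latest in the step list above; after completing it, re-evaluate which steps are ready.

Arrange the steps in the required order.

5, 8, 7, 3, 4, 10, 1, 6, 9, 2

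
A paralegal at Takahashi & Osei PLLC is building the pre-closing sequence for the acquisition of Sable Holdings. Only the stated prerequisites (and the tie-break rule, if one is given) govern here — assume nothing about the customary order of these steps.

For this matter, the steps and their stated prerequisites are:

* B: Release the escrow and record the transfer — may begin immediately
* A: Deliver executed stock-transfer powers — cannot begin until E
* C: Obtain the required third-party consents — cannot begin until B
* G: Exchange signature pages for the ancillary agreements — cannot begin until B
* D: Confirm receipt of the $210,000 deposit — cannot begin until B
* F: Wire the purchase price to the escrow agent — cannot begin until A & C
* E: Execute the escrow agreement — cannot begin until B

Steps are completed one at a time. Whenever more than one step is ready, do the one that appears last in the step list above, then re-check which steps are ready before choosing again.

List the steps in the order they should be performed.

B, E, D, G, C, A, F

B has no prerequisites → B first.
E, D, G and C are all available; E is listed later → E.
D, G, C and A are all available; D is listed later → D.
G, C and A are all available; G is listed later → G.
C and A are both available; C is listed later → C.
A needed E, now all done → A.
F needed C and A, now all done → F.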